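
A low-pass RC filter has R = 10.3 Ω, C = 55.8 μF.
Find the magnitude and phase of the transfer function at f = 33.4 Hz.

Step 1 — Angular frequency: ω = 2π·33.4 = 209.9 rad/s.
Step 2 — Transfer function: H(jω) = 1/(1 + jωRC).
Step 3 — Denominator: 1 + jωRC = 1 + j·209.9·10.3·5.58e-05 = 1 + j0.1206.
Step 4 — H = 0.9857 - j0.1189.
Step 5 — Magnitude: |H| = 0.9928 (-0.1 dB); phase: φ = -6.9°.

|H| = 0.9928 (-0.1 dB), φ = -6.9°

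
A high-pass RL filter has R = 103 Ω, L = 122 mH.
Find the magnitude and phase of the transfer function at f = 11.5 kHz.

Step 1 — Angular frequency: ω = 2π·1.15e+04 = 7.226e+04 rad/s.
Step 2 — Transfer function: H(jω) = jωL/(R + jωL).
Step 3 — Numerator jωL = j·8815; denominator R + jωL = 103 + j8815.
Step 4 — H = 0.9999 + j0.01168.
Step 5 — Magnitude: |H| = 0.9999 (-0.0 dB); phase: φ = 0.7°.

|H| = 0.9999 (-0.0 dB), φ = 0.7°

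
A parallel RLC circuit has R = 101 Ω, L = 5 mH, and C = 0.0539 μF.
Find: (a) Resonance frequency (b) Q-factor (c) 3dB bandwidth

Step 1 — Resonance: ω₀ = 1/√(LC) = 1/√(0.005·5.39e-08) = 6.091e+04 rad/s.
Step 2 — f₀ = ω₀/(2π) = 9695 Hz.
Step 3 — Parallel Q: Q = R/(ω₀L) = 101/(6.091e+04·0.005) = 0.3316.
Step 4 — Bandwidth: Δω = ω₀/Q = 1.837e+05 rad/s; BW = Δω/(2π) = 2.924e+04 Hz.

(a) f₀ = 9695 Hz  (b) Q = 0.3316  (c) BW = 2.924e+04 Hz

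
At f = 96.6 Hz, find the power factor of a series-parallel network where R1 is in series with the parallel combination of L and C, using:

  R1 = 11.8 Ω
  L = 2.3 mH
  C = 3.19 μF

Step 1 — Angular frequency: ω = 2π·f = 2π·96.6 = 607 rad/s.
Step 2 — Component impedances:
  R1: Z = R = 11.8 Ω
  L: Z = jωL = j·607·0.0023 = 0 + j1.396 Ω
  C: Z = 1/(jωC) = -j/(ω·C) = 0 - j516.5 Ω
Step 3 — Parallel branch: L || C = 1/(1/L + 1/C) = 0 + j1.4 Ω.
Step 4 — Series with R1: Z_total = R1 + (L || C) = 11.8 + j1.4 Ω = 11.88∠6.8° Ω.
Step 5 — Power factor: PF = cos(φ) = Re(Z)/|Z| = 11.8/11.883 = 0.993.
Step 6 — Type: Im(Z) = 1.4 ⇒ lagging (phase φ = 6.8°).

PF = 0.993 (lagging, φ = 6.8°)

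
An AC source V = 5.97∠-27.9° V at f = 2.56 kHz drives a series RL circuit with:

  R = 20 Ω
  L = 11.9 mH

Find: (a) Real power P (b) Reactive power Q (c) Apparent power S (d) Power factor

Step 1 — Angular frequency: ω = 2π·f = 2π·2560 = 1.608e+04 rad/s.
Step 2 — Component impedances:
  R: Z = R = 20 Ω
  L: Z = jωL = j·1.608e+04·0.0119 = 0 + j191.4 Ω
Step 3 — Series combination: Z_total = R + L = 20 + j191.4 Ω = 192.5∠84.0° Ω.
Step 4 — Source phasor: V = 5.97∠-27.9° V = 5.276 - j2.794 V.
Step 5 — Current: I = V / Z = -0.01159 - j0.02877 A = 0.03102∠-111.9° A.
Step 6 — Complex power: S = V·I* = 0.01925 + j0.1842 VA.
Step 7 — Real power: P = Re(S) = 0.01925 W.
Step 8 — Reactive power: Q = Im(S) = 0.1842 VAR.
Step 9 — Apparent power: |S| = 0.1852 VA.
Step 10 — Power factor: PF = P/|S| = 0.1039 (lagging).

(a) P = 0.01925 W  (b) Q = 0.1842 VAR  (c) S = 0.1852 VA  (d) PF = 0.1039 (lagging)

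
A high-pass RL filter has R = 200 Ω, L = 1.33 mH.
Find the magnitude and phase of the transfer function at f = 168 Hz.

Step 1 — Angular frequency: ω = 2π·168 = 1056 rad/s.
Step 2 — Transfer function: H(jω) = jωL/(R + jωL).
Step 3 — Numerator jωL = j·1.404; denominator R + jωL = 200 + j1.404.
Step 4 — H = 4.927e-05 + j0.007019.
Step 5 — Magnitude: |H| = 0.007019 (-43.1 dB); phase: φ = 89.6°.

|H| = 0.007019 (-43.1 dB), φ = 89.6°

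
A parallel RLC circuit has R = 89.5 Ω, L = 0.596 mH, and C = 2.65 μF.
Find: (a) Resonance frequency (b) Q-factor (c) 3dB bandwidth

Step 1 — Resonance: ω₀ = 1/√(LC) = 1/√(0.000596·2.65e-06) = 2.516e+04 rad/s.
Step 2 — f₀ = ω₀/(2π) = 4005 Hz.
Step 3 — Parallel Q: Q = R/(ω₀L) = 89.5/(2.516e+04·0.000596) = 5.968.
Step 4 — Bandwidth: Δω = ω₀/Q = 4216 rad/s; BW = Δω/(2π) = 671 Hz.

(a) f₀ = 4005 Hz  (b) Q = 5.968  (c) BW = 671 Hz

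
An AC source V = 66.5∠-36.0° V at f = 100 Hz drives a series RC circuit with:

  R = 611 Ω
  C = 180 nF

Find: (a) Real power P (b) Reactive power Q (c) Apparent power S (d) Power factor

Step 1 — Angular frequency: ω = 2π·f = 2π·100 = 628.3 rad/s.
Step 2 — Component impedances:
  R: Z = R = 611 Ω
  C: Z = 1/(jωC) = -j/(ω·C) = 0 - j8842 Ω
Step 3 — Series combination: Z_total = R + C = 611 - j8842 Ω = 8863∠-86.0° Ω.
Step 4 — Source phasor: V = 66.5∠-36.0° V = 53.8 - j39.09 V.
Step 5 — Current: I = V / Z = 0.004818 + j0.005752 A = 0.007503∠50.0° A.
Step 6 — Complex power: S = V·I* = 0.0344 - j0.4978 VA.
Step 7 — Real power: P = Re(S) = 0.0344 W.
Step 8 — Reactive power: Q = Im(S) = -0.4978 VAR.
Step 9 — Apparent power: |S| = 0.499 VA.
Step 10 — Power factor: PF = P/|S| = 0.06894 (leading).

(a) P = 0.0344 W  (b) Q = -0.4978 VAR  (c) S = 0.499 VA  (d) PF = 0.06894 (leading)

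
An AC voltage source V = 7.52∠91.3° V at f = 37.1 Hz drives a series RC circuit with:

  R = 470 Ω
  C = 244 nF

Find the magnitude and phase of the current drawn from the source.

Step 1 — Angular frequency: ω = 2π·f = 2π·37.1 = 233.1 rad/s.
Step 2 — Component impedances:
  R: Z = R = 470 Ω
  C: Z = 1/(jωC) = -j/(ω·C) = 0 - j1.758e+04 Ω
Step 3 — Series combination: Z_total = R + C = 470 - j1.758e+04 Ω = 1.759e+04∠-88.5° Ω.
Step 4 — Source phasor: V = 7.52∠91.3° V = -0.1706 + j7.518 V.
Step 5 — Ohm's law: I = V / Z_total = (-0.1706 + j7.518) / (470 - j1.758e+04) = -0.0004276 + j1.726e-06 A.
Step 6 — Convert to polar: |I| = 0.0004276 A, ∠I = 179.8°.

I = 0.0004276∠179.8° A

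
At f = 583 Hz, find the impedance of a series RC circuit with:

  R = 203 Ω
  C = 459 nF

Step 1 — Angular frequency: ω = 2π·f = 2π·583 = 3663 rad/s.
Step 2 — Component impedances:
  R: Z = R = 203 Ω
  C: Z = 1/(jωC) = -j/(ω·C) = 0 - j594.8 Ω
Step 3 — Series combination: Z_total = R + C = 203 - j594.8 Ω = 628.4∠-71.2° Ω.

Z = 203 - j594.8 Ω = 628.4∠-71.2° Ω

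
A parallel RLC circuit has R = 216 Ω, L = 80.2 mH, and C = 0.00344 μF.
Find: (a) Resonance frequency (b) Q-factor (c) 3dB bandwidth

Step 1 — Resonance: ω₀ = 1/√(LC) = 1/√(0.0802·3.44e-09) = 6.021e+04 rad/s.
Step 2 — f₀ = ω₀/(2π) = 9582 Hz.
Step 3 — Parallel Q: Q = R/(ω₀L) = 216/(6.021e+04·0.0802) = 0.04473.
Step 4 — Bandwidth: Δω = ω₀/Q = 1.346e+06 rad/s; BW = Δω/(2π) = 2.142e+05 Hz.

(a) f₀ = 9582 Hz  (b) Q = 0.04473  (c) BW = 2.142e+05 Hz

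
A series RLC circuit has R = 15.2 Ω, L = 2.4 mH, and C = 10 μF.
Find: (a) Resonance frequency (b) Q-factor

Step 1 — Resonance condition Im(Z)=0 gives ω₀ = 1/√(LC).
Step 2 — ω₀ = 1/√(0.0024·1e-05) = 6455 rad/s.
Step 3 — f₀ = ω₀/(2π) = 1027 Hz.
Step 4 — Series Q: Q = ω₀L/R = 6455·0.0024/15.2 = 1.019.

(a) f₀ = 1027 Hz  (b) Q = 1.019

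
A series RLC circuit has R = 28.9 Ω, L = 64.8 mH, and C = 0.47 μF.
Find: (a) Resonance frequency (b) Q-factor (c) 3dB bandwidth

Step 1 — Resonance condition Im(Z)=0 gives ω₀ = 1/√(LC).
Step 2 — ω₀ = 1/√(0.0648·4.7e-07) = 5730 rad/s.
Step 3 — f₀ = ω₀/(2π) = 912 Hz.
Step 4 — Series Q: Q = ω₀L/R = 5730·0.0648/28.9 = 12.85.
Step 5 — 3dB bandwidth: Δω = ω₀/Q = 446 rad/s; BW = Δω/(2π) = 70.98 Hz.

(a) f₀ = 912 Hz  (b) Q = 12.85  (c) BW = 70.98 Hz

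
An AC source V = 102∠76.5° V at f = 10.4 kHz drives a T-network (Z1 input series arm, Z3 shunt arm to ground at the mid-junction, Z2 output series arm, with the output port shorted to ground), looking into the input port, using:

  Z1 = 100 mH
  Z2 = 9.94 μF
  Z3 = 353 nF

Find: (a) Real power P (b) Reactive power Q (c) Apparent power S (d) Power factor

Step 1 — Angular frequency: ω = 2π·f = 2π·1.04e+04 = 6.535e+04 rad/s.
Step 2 — Component impedances:
  Z1: Z = jωL = j·6.535e+04·0.1 = 0 + j6535 Ω
  Z2: Z = 1/(jωC) = -j/(ω·C) = 0 - j1.54 Ω
  Z3: Z = 1/(jωC) = -j/(ω·C) = 0 - j43.35 Ω
Step 3 — With the output port shorted to ground, the output series arm Z2 runs from the junction to ground; the shunt arm Z3 also runs from the junction to ground. They appear in parallel: Z3 || Z2 = 0 - j1.487 Ω.
Step 4 — Series with input arm Z1: Z_in = Z1 + (Z3 || Z2) = 0 + j6533 Ω = 6533∠90.0° Ω.
Step 5 — Source phasor: V = 102∠76.5° V = 23.81 + j99.18 V.
Step 6 — Current: I = V / Z = 0.01518 - j0.003645 A = 0.01561∠-13.5° A.
Step 7 — Complex power: S = V·I* = 0 + j1.593 VA.
Step 8 — Real power: P = Re(S) = 0 W.
Step 9 — Reactive power: Q = Im(S) = 1.593 VAR.
Step 10 — Apparent power: |S| = 1.593 VA.
Step 11 — Power factor: PF = P/|S| = 0 (lagging).

(a) P = 0 W  (b) Q = 1.593 VAR  (c) S = 1.593 VA  (d) PF = 0 (lagging)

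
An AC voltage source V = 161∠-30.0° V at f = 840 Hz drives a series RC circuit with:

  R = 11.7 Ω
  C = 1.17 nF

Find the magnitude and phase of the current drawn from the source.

Step 1 — Angular frequency: ω = 2π·f = 2π·840 = 5278 rad/s.
Step 2 — Component impedances:
  R: Z = R = 11.7 Ω
  C: Z = 1/(jωC) = -j/(ω·C) = 0 - j1.619e+05 Ω
Step 3 — Series combination: Z_total = R + C = 11.7 - j1.619e+05 Ω = 1.619e+05∠-90.0° Ω.
Step 4 — Source phasor: V = 161∠-30.0° V = 139.4 - j80.5 V.
Step 5 — Ohm's law: I = V / Z_total = (139.4 - j80.5) / (11.7 - j1.619e+05) = 0.0004972 + j0.000861 A.
Step 6 — Convert to polar: |I| = 0.0009942 A, ∠I = 60.0°.

I = 0.0009942∠60.0° A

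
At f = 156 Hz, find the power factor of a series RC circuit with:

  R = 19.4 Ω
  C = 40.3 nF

Step 1 — Angular frequency: ω = 2π·f = 2π·156 = 980.2 rad/s.
Step 2 — Component impedances:
  R: Z = R = 19.4 Ω
  C: Z = 1/(jωC) = -j/(ω·C) = 0 - j2.532e+04 Ω
Step 3 — Series combination: Z_total = R + C = 19.4 - j2.532e+04 Ω = 2.532e+04∠-90.0° Ω.
Step 4 — Power factor: PF = cos(φ) = Re(Z)/|Z| = 19.4/25316 = 0.0007663.
Step 5 — Type: Im(Z) = -2.532e+04 ⇒ leading (phase φ = -90.0°).

PF = 0.0007663 (leading, φ = -90.0°)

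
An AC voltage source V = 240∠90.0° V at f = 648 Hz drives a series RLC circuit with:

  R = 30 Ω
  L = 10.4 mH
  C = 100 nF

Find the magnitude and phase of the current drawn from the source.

Step 1 — Angular frequency: ω = 2π·f = 2π·648 = 4072 rad/s.
Step 2 — Component impedances:
  R: Z = R = 30 Ω
  L: Z = jωL = j·4072·0.0104 = 0 + j42.34 Ω
  C: Z = 1/(jωC) = -j/(ω·C) = 0 - j2456 Ω
Step 3 — Series combination: Z_total = R + L + C = 30 - j2414 Ω = 2414∠-89.3° Ω.
Step 4 — Source phasor: V = 240∠90.0° V = 0 + j240 V.
Step 5 — Ohm's law: I = V / Z_total = (0 + j240) / (30 - j2414) = -0.09941 + j0.001236 A.
Step 6 — Convert to polar: |I| = 0.09942 A, ∠I = 179.3°.

I = 0.09942∠179.3° A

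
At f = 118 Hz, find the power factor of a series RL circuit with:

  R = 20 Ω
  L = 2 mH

Step 1 — Angular frequency: ω = 2π·f = 2π·118 = 741.4 rad/s.
Step 2 — Component impedances:
  R: Z = R = 20 Ω
  L: Z = jωL = j·741.4·0.002 = 0 + j1.483 Ω
Step 3 — Series combination: Z_total = R + L = 20 + j1.483 Ω = 20.05∠4.2° Ω.
Step 4 — Power factor: PF = cos(φ) = Re(Z)/|Z| = 20/20.055 = 0.9973.
Step 5 — Type: Im(Z) = 1.483 ⇒ lagging (phase φ = 4.2°).

PF = 0.9973 (lagging, φ = 4.2°)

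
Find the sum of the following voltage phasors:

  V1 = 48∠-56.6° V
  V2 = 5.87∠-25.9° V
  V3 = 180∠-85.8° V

Step 1 — Convert each phasor to rectangular form:
  V1 = 48·(cos(-56.6°) + j·sin(-56.6°)) = 26.42 - j40.07 V
  V2 = 5.87·(cos(-25.9°) + j·sin(-25.9°)) = 5.28 - j2.564 V
  V3 = 180·(cos(-85.8°) + j·sin(-85.8°)) = 13.18 - j179.5 V
Step 2 — Sum components: V_total = 44.89 - j222.2 V.
Step 3 — Convert to polar: |V_total| = 226.6 V, ∠V_total = -78.6°.

V_total = 226.6∠-78.6° V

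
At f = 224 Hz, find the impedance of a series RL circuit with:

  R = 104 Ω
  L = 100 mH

Step 1 — Angular frequency: ω = 2π·f = 2π·224 = 1407 rad/s.
Step 2 — Component impedances:
  R: Z = R = 104 Ω
  L: Z = jωL = j·1407·0.1 = 0 + j140.7 Ω
Step 3 — Series combination: Z_total = R + L = 104 + j140.7 Ω = 175∠53.5° Ω.

Z = 104 + j140.7 Ω = 175∠53.5° Ω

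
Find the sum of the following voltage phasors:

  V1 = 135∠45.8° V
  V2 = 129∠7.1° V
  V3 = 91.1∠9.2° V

Step 1 — Convert each phasor to rectangular form:
  V1 = 135·(cos(45.8°) + j·sin(45.8°)) = 94.12 + j96.78 V
  V2 = 129·(cos(7.1°) + j·sin(7.1°)) = 128 + j15.94 V
  V3 = 91.1·(cos(9.2°) + j·sin(9.2°)) = 89.93 + j14.57 V
Step 2 — Sum components: V_total = 312.1 + j127.3 V.
Step 3 — Convert to polar: |V_total| = 337 V, ∠V_total = 22.2°.

V_total = 337∠22.2° V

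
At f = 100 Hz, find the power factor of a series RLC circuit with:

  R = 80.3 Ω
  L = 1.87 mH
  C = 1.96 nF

Step 1 — Angular frequency: ω = 2π·f = 2π·100 = 628.3 rad/s.
Step 2 — Component impedances:
  R: Z = R = 80.3 Ω
  L: Z = jωL = j·628.3·0.00187 = 0 + j1.175 Ω
  C: Z = 1/(jωC) = -j/(ω·C) = 0 - j8.12e+05 Ω
Step 3 — Series combination: Z_total = R + L + C = 80.3 - j8.12e+05 Ω = 8.12e+05∠-90.0° Ω.
Step 4 — Power factor: PF = cos(φ) = Re(Z)/|Z| = 80.3/8.12e+05 = 9.889e-05.
Step 5 — Type: Im(Z) = -8.12e+05 ⇒ leading (phase φ = -90.0°).

PF = 9.889e-05 (leading, φ = -90.0°)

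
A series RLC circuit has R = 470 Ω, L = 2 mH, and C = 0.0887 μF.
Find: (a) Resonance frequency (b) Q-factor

Step 1 — Resonance condition Im(Z)=0 gives ω₀ = 1/√(LC).
Step 2 — ω₀ = 1/√(0.002·8.87e-08) = 7.508e+04 rad/s.
Step 3 — f₀ = ω₀/(2π) = 1.195e+04 Hz.
Step 4 — Series Q: Q = ω₀L/R = 7.508e+04·0.002/470 = 0.3195.

(a) f₀ = 1.195e+04 Hz  (b) Q = 0.3195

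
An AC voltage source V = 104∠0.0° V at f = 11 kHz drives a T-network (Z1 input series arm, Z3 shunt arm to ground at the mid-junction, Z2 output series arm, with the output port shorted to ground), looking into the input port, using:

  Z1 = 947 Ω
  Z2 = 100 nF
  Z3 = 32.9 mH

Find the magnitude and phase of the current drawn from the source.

Step 1 — Angular frequency: ω = 2π·f = 2π·1.1e+04 = 6.912e+04 rad/s.
Step 2 — Component impedances:
  Z1: Z = R = 947 Ω
  Z2: Z = 1/(jωC) = -j/(ω·C) = 0 - j144.7 Ω
  Z3: Z = jωL = j·6.912e+04·0.0329 = 0 + j2274 Ω
Step 3 — With the output port shorted to ground, the output series arm Z2 runs from the junction to ground; the shunt arm Z3 also runs from the junction to ground. They appear in parallel: Z3 || Z2 = 0 - j154.5 Ω.
Step 4 — Series with input arm Z1: Z_in = Z1 + (Z3 || Z2) = 947 - j154.5 Ω = 959.5∠-9.3° Ω.
Step 5 — Source phasor: V = 104∠0.0° V = 104 V.
Step 6 — Ohm's law: I = V / Z_total = (104) / (947 - j154.5) = 0.107 + j0.01745 A.
Step 7 — Convert to polar: |I| = 0.1084 A, ∠I = 9.3°.

I = 0.1084∠9.3° A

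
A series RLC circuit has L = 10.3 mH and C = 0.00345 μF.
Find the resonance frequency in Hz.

Step 1 — Resonance condition Im(Z)=0 gives ω₀ = 1/√(LC).
Step 2 — ω₀ = 1/√(0.0103·3.45e-09) = 1.678e+05 rad/s.
Step 3 — f₀ = ω₀/(2π) = 2.67e+04 Hz.

f₀ = 2.67e+04 Hz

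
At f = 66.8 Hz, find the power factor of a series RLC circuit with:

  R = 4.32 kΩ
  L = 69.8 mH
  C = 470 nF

Step 1 — Angular frequency: ω = 2π·f = 2π·66.8 = 419.7 rad/s.
Step 2 — Component impedances:
  R: Z = R = 4320 Ω
  L: Z = jωL = j·419.7·0.0698 = 0 + j29.3 Ω
  C: Z = 1/(jωC) = -j/(ω·C) = 0 - j5069 Ω
Step 3 — Series combination: Z_total = R + L + C = 4320 - j5040 Ω = 6638∠-49.4° Ω.
Step 4 — Power factor: PF = cos(φ) = Re(Z)/|Z| = 4320/6638 = 0.6508.
Step 5 — Type: Im(Z) = -5040 ⇒ leading (phase φ = -49.4°).

PF = 0.6508 (leading, φ = -49.4°)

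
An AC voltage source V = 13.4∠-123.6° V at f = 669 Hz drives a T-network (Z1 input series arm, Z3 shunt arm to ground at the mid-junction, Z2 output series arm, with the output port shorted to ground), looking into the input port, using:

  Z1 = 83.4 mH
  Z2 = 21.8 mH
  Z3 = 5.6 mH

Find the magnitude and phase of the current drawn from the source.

Step 1 — Angular frequency: ω = 2π·f = 2π·669 = 4203 rad/s.
Step 2 — Component impedances:
  Z1: Z = jωL = j·4203·0.0834 = 0 + j350.6 Ω
  Z2: Z = jωL = j·4203·0.0218 = 0 + j91.64 Ω
  Z3: Z = jωL = j·4203·0.0056 = 0 + j23.54 Ω
Step 3 — With the output port shorted to ground, the output series arm Z2 runs from the junction to ground; the shunt arm Z3 also runs from the junction to ground. They appear in parallel: Z3 || Z2 = 0 + j18.73 Ω.
Step 4 — Series with input arm Z1: Z_in = Z1 + (Z3 || Z2) = 0 + j369.3 Ω = 369.3∠90.0° Ω.
Step 5 — Source phasor: V = 13.4∠-123.6° V = -7.415 - j11.16 V.
Step 6 — Ohm's law: I = V / Z_total = (-7.415 - j11.16) / (0 + j369.3) = -0.03022 + j0.02008 A.
Step 7 — Convert to polar: |I| = 0.03629 A, ∠I = 146.4°.

I = 0.03629∠146.4° A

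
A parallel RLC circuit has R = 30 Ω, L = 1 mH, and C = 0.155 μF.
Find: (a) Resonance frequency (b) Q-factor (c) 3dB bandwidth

Step 1 — Resonance: ω₀ = 1/√(LC) = 1/√(0.001·1.55e-07) = 8.032e+04 rad/s.
Step 2 — f₀ = ω₀/(2π) = 1.278e+04 Hz.
Step 3 — Parallel Q: Q = R/(ω₀L) = 30/(8.032e+04·0.001) = 0.3735.
Step 4 — Bandwidth: Δω = ω₀/Q = 2.151e+05 rad/s; BW = Δω/(2π) = 3.423e+04 Hz.

(a) f₀ = 1.278e+04 Hz  (b) Q = 0.3735  (c) BW = 3.423e+04 Hz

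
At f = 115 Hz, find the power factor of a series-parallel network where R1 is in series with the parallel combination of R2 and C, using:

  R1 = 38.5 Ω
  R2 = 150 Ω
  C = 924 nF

Step 1 — Angular frequency: ω = 2π·f = 2π·115 = 722.6 rad/s.
Step 2 — Component impedances:
  R1: Z = R = 38.5 Ω
  R2: Z = R = 150 Ω
  C: Z = 1/(jωC) = -j/(ω·C) = 0 - j1498 Ω
Step 3 — Parallel branch: R2 || C = 1/(1/R2 + 1/C) = 148.5 - j14.87 Ω.
Step 4 — Series with R1: Z_total = R1 + (R2 || C) = 187 - j14.87 Ω = 187.6∠-4.5° Ω.
Step 5 — Power factor: PF = cos(φ) = Re(Z)/|Z| = 187.01/187.6 = 0.9969.
Step 6 — Type: Im(Z) = -14.87 ⇒ leading (phase φ = -4.5°).

PF = 0.9969 (leading, φ = -4.5°)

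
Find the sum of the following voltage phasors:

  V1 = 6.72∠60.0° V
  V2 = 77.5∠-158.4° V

Step 1 — Convert each phasor to rectangular form:
  V1 = 6.72·(cos(60.0°) + j·sin(60.0°)) = 3.36 + j5.82 V
  V2 = 77.5·(cos(-158.4°) + j·sin(-158.4°)) = -72.06 - j28.53 V
Step 2 — Sum components: V_total = -68.7 - j22.71 V.
Step 3 — Convert to polar: |V_total| = 72.35 V, ∠V_total = -161.7°.

V_total = 72.35∠-161.7° V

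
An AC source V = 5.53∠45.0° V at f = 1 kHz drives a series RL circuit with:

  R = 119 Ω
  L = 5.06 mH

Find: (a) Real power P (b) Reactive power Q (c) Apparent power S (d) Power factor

Step 1 — Angular frequency: ω = 2π·f = 2π·1000 = 6283 rad/s.
Step 2 — Component impedances:
  R: Z = R = 119 Ω
  L: Z = jωL = j·6283·0.00506 = 0 + j31.79 Ω
Step 3 — Series combination: Z_total = R + L = 119 + j31.79 Ω = 123.2∠15.0° Ω.
Step 4 — Source phasor: V = 5.53∠45.0° V = 3.91 + j3.91 V.
Step 5 — Current: I = V / Z = 0.03886 + j0.02248 A = 0.0449∠30.0° A.
Step 6 — Complex power: S = V·I* = 0.2399 + j0.06408 VA.
Step 7 — Real power: P = Re(S) = 0.2399 W.
Step 8 — Reactive power: Q = Im(S) = 0.06408 VAR.
Step 9 — Apparent power: |S| = 0.2483 VA.
Step 10 — Power factor: PF = P/|S| = 0.9661 (lagging).

(a) P = 0.2399 W  (b) Q = 0.06408 VAR  (c) S = 0.2483 VA  (d) PF = 0.9661 (lagging)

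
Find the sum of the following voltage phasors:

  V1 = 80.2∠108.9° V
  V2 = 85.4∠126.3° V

Step 1 — Convert each phasor to rectangular form:
  V1 = 80.2·(cos(108.9°) + j·sin(108.9°)) = -25.98 + j75.88 V
  V2 = 85.4·(cos(126.3°) + j·sin(126.3°)) = -50.56 + j68.83 V
Step 2 — Sum components: V_total = -76.54 + j144.7 V.
Step 3 — Convert to polar: |V_total| = 163.7 V, ∠V_total = 117.9°.

V_total = 163.7∠117.9° V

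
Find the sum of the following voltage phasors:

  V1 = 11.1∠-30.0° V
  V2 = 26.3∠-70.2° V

Step 1 — Convert each phasor to rectangular form:
  V1 = 11.1·(cos(-30.0°) + j·sin(-30.0°)) = 9.613 - j5.55 V
  V2 = 26.3·(cos(-70.2°) + j·sin(-70.2°)) = 8.909 - j24.75 V
Step 2 — Sum components: V_total = 18.52 - j30.3 V.
Step 3 — Convert to polar: |V_total| = 35.51 V, ∠V_total = -58.6°.

V_total = 35.51∠-58.6° V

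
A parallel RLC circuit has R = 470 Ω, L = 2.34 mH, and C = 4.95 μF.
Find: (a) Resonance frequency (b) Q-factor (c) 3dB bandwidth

Step 1 — Resonance: ω₀ = 1/√(LC) = 1/√(0.00234·4.95e-06) = 9292 rad/s.
Step 2 — f₀ = ω₀/(2π) = 1479 Hz.
Step 3 — Parallel Q: Q = R/(ω₀L) = 470/(9292·0.00234) = 21.62.
Step 4 — Bandwidth: Δω = ω₀/Q = 429.8 rad/s; BW = Δω/(2π) = 68.41 Hz.

(a) f₀ = 1479 Hz  (b) Q = 21.62  (c) BW = 68.41 Hz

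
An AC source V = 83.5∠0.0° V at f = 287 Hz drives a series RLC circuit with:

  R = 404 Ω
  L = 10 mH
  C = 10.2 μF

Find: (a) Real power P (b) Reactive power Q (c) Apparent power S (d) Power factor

Step 1 — Angular frequency: ω = 2π·f = 2π·287 = 1803 rad/s.
Step 2 — Component impedances:
  R: Z = R = 404 Ω
  L: Z = jωL = j·1803·0.01 = 0 + j18.03 Ω
  C: Z = 1/(jωC) = -j/(ω·C) = 0 - j54.37 Ω
Step 3 — Series combination: Z_total = R + L + C = 404 - j36.33 Ω = 405.6∠-5.1° Ω.
Step 4 — Source phasor: V = 83.5∠0.0° V = 83.5 V.
Step 5 — Current: I = V / Z = 0.205 + j0.01844 A = 0.2059∠5.1° A.
Step 6 — Complex power: S = V·I* = 17.12 - j1.54 VA.
Step 7 — Real power: P = Re(S) = 17.12 W.
Step 8 — Reactive power: Q = Im(S) = -1.54 VAR.
Step 9 — Apparent power: |S| = 17.19 VA.
Step 10 — Power factor: PF = P/|S| = 0.996 (leading).

(a) P = 17.12 W  (b) Q = -1.54 VAR  (c) S = 17.19 VA  (d) PF = 0.996 (leading)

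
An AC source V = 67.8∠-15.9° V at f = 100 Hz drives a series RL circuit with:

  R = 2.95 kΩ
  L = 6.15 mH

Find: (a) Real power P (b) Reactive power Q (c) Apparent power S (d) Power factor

Step 1 — Angular frequency: ω = 2π·f = 2π·100 = 628.3 rad/s.
Step 2 — Component impedances:
  R: Z = R = 2950 Ω
  L: Z = jωL = j·628.3·0.00615 = 0 + j3.864 Ω
Step 3 — Series combination: Z_total = R + L = 2950 + j3.864 Ω = 2950∠0.1° Ω.
Step 4 — Source phasor: V = 67.8∠-15.9° V = 65.21 - j18.57 V.
Step 5 — Current: I = V / Z = 0.0221 - j0.006325 A = 0.02298∠-16.0° A.
Step 6 — Complex power: S = V·I* = 1.558 + j0.002041 VA.
Step 7 — Real power: P = Re(S) = 1.558 W.
Step 8 — Reactive power: Q = Im(S) = 0.002041 VAR.
Step 9 — Apparent power: |S| = 1.558 VA.
Step 10 — Power factor: PF = P/|S| = 1 (lagging).

(a) P = 1.558 W  (b) Q = 0.002041 VAR  (c) S = 1.558 VA  (d) PF = 1 (lagging)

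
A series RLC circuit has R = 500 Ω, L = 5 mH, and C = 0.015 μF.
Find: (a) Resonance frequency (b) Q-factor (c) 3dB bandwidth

Step 1 — Resonance: ω₀ = 1/√(LC) = 1/√(0.005·1.5e-08) = 1.155e+05 rad/s.
Step 2 — f₀ = ω₀/(2π) = 1.838e+04 Hz.
Step 3 — Series Q: Q = ω₀L/R = 1.155e+05·0.005/500 = 1.155.
Step 4 — Bandwidth: Δω = ω₀/Q = 1e+05 rad/s; BW = Δω/(2π) = 1.592e+04 Hz.

(a) f₀ = 1.838e+04 Hz  (b) Q = 1.155  (c) BW = 1.592e+04 Hz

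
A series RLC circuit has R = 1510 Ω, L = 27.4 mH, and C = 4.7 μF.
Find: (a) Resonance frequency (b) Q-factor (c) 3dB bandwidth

Step 1 — Resonance condition Im(Z)=0 gives ω₀ = 1/√(LC).
Step 2 — ω₀ = 1/√(0.0274·4.7e-06) = 2787 rad/s.
Step 3 — f₀ = ω₀/(2π) = 443.5 Hz.
Step 4 — Series Q: Q = ω₀L/R = 2787·0.0274/1510 = 0.05056.
Step 5 — 3dB bandwidth: Δω = ω₀/Q = 5.511e+04 rad/s; BW = Δω/(2π) = 8771 Hz.

(a) f₀ = 443.5 Hz  (b) Q = 0.05056  (c) BW = 8771 Hz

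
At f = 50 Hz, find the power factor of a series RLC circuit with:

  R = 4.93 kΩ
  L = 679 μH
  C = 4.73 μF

Step 1 — Angular frequency: ω = 2π·f = 2π·50 = 314.2 rad/s.
Step 2 — Component impedances:
  R: Z = R = 4930 Ω
  L: Z = jωL = j·314.2·0.000679 = 0 + j0.2133 Ω
  C: Z = 1/(jωC) = -j/(ω·C) = 0 - j673 Ω
Step 3 — Series combination: Z_total = R + L + C = 4930 - j672.7 Ω = 4976∠-7.8° Ω.
Step 4 — Power factor: PF = cos(φ) = Re(Z)/|Z| = 4930/4976 = 0.9908.
Step 5 — Type: Im(Z) = -672.7 ⇒ leading (phase φ = -7.8°).

PF = 0.9908 (leading, φ = -7.8°)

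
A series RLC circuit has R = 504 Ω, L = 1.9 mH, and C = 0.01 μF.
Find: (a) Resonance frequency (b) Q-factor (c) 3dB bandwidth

Step 1 — Resonance condition Im(Z)=0 gives ω₀ = 1/√(LC).
Step 2 — ω₀ = 1/√(0.0019·1e-08) = 2.294e+05 rad/s.
Step 3 — f₀ = ω₀/(2π) = 3.651e+04 Hz.
Step 4 — Series Q: Q = ω₀L/R = 2.294e+05·0.0019/504 = 0.8649.
Step 5 — 3dB bandwidth: Δω = ω₀/Q = 2.653e+05 rad/s; BW = Δω/(2π) = 4.222e+04 Hz.

(a) f₀ = 3.651e+04 Hz  (b) Q = 0.8649  (c) BW = 4.222e+04 Hz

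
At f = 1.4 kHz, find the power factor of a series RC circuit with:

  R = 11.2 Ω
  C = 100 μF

Step 1 — Angular frequency: ω = 2π·f = 2π·1400 = 8796 rad/s.
Step 2 — Component impedances:
  R: Z = R = 11.2 Ω
  C: Z = 1/(jωC) = -j/(ω·C) = 0 - j1.137 Ω
Step 3 — Series combination: Z_total = R + C = 11.2 - j1.137 Ω = 11.26∠-5.8° Ω.
Step 4 — Power factor: PF = cos(φ) = Re(Z)/|Z| = 11.2/11.2575 = 0.9949.
Step 5 — Type: Im(Z) = -1.137 ⇒ leading (phase φ = -5.8°).

PF = 0.9949 (leading, φ = -5.8°)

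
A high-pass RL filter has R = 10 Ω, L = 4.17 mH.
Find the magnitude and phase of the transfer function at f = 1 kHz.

Step 1 — Angular frequency: ω = 2π·1000 = 6283 rad/s.
Step 2 — Transfer function: H(jω) = jωL/(R + jωL).
Step 3 — Numerator jωL = j·26.2; denominator R + jωL = 10 + j26.2.
Step 4 — H = 0.8729 + j0.3331.
Step 5 — Magnitude: |H| = 0.9343 (-0.6 dB); phase: φ = 20.9°.

|H| = 0.9343 (-0.6 dB), φ = 20.9°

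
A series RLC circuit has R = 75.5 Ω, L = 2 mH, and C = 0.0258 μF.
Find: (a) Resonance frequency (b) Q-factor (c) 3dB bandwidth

Step 1 — Resonance condition Im(Z)=0 gives ω₀ = 1/√(LC).
Step 2 — ω₀ = 1/√(0.002·2.58e-08) = 1.392e+05 rad/s.
Step 3 — f₀ = ω₀/(2π) = 2.216e+04 Hz.
Step 4 — Series Q: Q = ω₀L/R = 1.392e+05·0.002/75.5 = 3.688.
Step 5 — 3dB bandwidth: Δω = ω₀/Q = 3.775e+04 rad/s; BW = Δω/(2π) = 6008 Hz.

(a) f₀ = 2.216e+04 Hz  (b) Q = 3.688  (c) BW = 6008 Hz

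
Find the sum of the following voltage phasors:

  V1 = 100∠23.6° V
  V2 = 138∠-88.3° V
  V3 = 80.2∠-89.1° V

Step 1 — Convert each phasor to rectangular form:
  V1 = 100·(cos(23.6°) + j·sin(23.6°)) = 91.64 + j40.03 V
  V2 = 138·(cos(-88.3°) + j·sin(-88.3°)) = 4.094 - j137.9 V
  V3 = 80.2·(cos(-89.1°) + j·sin(-89.1°)) = 1.26 - j80.19 V
Step 2 — Sum components: V_total = 96.99 - j178.1 V.
Step 3 — Convert to polar: |V_total| = 202.8 V, ∠V_total = -61.4°.

V_total = 202.8∠-61.4° V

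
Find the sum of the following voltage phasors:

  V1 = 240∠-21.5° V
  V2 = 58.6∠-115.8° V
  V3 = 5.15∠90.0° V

Step 1 — Convert each phasor to rectangular form:
  V1 = 240·(cos(-21.5°) + j·sin(-21.5°)) = 223.3 - j87.96 V
  V2 = 58.6·(cos(-115.8°) + j·sin(-115.8°)) = -25.5 - j52.76 V
  V3 = 5.15·(cos(90.0°) + j·sin(90.0°)) = 0 + j5.15 V
Step 2 — Sum components: V_total = 197.8 - j135.6 V.
Step 3 — Convert to polar: |V_total| = 239.8 V, ∠V_total = -34.4°.

V_total = 239.8∠-34.4° V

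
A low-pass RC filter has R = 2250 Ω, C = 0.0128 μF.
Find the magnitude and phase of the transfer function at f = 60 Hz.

Step 1 — Angular frequency: ω = 2π·60 = 377 rad/s.
Step 2 — Transfer function: H(jω) = 1/(1 + jωRC).
Step 3 — Denominator: 1 + jωRC = 1 + j·377·2250·1.28e-08 = 1 + j0.01086.
Step 4 — H = 0.9999 - j0.01086.
Step 5 — Magnitude: |H| = 0.9999 (-0.0 dB); phase: φ = -0.6°.

|H| = 0.9999 (-0.0 dB), φ = -0.6°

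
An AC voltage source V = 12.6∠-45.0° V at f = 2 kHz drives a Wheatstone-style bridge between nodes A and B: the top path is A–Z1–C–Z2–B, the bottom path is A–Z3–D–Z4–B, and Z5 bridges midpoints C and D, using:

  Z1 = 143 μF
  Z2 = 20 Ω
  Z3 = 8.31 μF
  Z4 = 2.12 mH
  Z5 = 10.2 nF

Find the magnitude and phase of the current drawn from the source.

Step 1 — Angular frequency: ω = 2π·f = 2π·2000 = 1.257e+04 rad/s.
Step 2 — Component impedances:
  Z1: Z = 1/(jωC) = -j/(ω·C) = 0 - j0.5565 Ω
  Z2: Z = R = 20 Ω
  Z3: Z = 1/(jωC) = -j/(ω·C) = 0 - j9.576 Ω
  Z4: Z = jωL = j·1.257e+04·0.00212 = 0 + j26.64 Ω
  Z5: Z = 1/(jωC) = -j/(ω·C) = 0 - j7802 Ω
Step 3 — Bridge requires nodal analysis (the Z5 bridge couples midpoints C and D, so the two paths cannot be reduced to a simple series/parallel combination). Setting node B to ground and injecting 1 A at node A, the 3-node admittance system at A, C, D solves to V_A = Z_AB = 8.667 + j9.917 Ω = 13.17∠48.8° Ω.
Step 4 — Source phasor: V = 12.6∠-45.0° V = 8.91 - j8.91 V.
Step 5 — Ohm's law: I = V / Z_total = (8.91 - j8.91) / (8.667 + j9.917) = -0.06419 - j0.9545 A.
Step 6 — Convert to polar: |I| = 0.9567 A, ∠I = -93.8°.

I = 0.9567∠-93.8° A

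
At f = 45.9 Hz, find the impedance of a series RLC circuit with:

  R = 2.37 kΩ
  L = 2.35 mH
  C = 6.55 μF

Step 1 — Angular frequency: ω = 2π·f = 2π·45.9 = 288.4 rad/s.
Step 2 — Component impedances:
  R: Z = R = 2370 Ω
  L: Z = jωL = j·288.4·0.00235 = 0 + j0.6777 Ω
  C: Z = 1/(jωC) = -j/(ω·C) = 0 - j529.4 Ω
Step 3 — Series combination: Z_total = R + L + C = 2370 - j528.7 Ω = 2428∠-12.6° Ω.

Z = 2370 - j528.7 Ω = 2428∠-12.6° Ω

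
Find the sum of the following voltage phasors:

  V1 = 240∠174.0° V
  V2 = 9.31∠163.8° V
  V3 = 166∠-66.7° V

Step 1 — Convert each phasor to rectangular form:
  V1 = 240·(cos(174.0°) + j·sin(174.0°)) = -238.7 + j25.09 V
  V2 = 9.31·(cos(163.8°) + j·sin(163.8°)) = -8.94 + j2.597 V
  V3 = 166·(cos(-66.7°) + j·sin(-66.7°)) = 65.66 - j152.5 V
Step 2 — Sum components: V_total = -182 - j124.8 V.
Step 3 — Convert to polar: |V_total| = 220.6 V, ∠V_total = -145.6°.

V_total = 220.6∠-145.6° V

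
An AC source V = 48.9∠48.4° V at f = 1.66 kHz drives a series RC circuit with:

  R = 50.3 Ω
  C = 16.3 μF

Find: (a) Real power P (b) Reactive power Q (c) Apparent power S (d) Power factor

Step 1 — Angular frequency: ω = 2π·f = 2π·1660 = 1.043e+04 rad/s.
Step 2 — Component impedances:
  R: Z = R = 50.3 Ω
  C: Z = 1/(jωC) = -j/(ω·C) = 0 - j5.882 Ω
Step 3 — Series combination: Z_total = R + C = 50.3 - j5.882 Ω = 50.64∠-6.7° Ω.
Step 4 — Source phasor: V = 48.9∠48.4° V = 32.47 + j36.57 V.
Step 5 — Current: I = V / Z = 0.5529 + j0.7916 A = 0.9656∠55.1° A.
Step 6 — Complex power: S = V·I* = 46.9 - j5.484 VA.
Step 7 — Real power: P = Re(S) = 46.9 W.
Step 8 — Reactive power: Q = Im(S) = -5.484 VAR.
Step 9 — Apparent power: |S| = 47.22 VA.
Step 10 — Power factor: PF = P/|S| = 0.9932 (leading).

(a) P = 46.9 W  (b) Q = -5.484 VAR  (c) S = 47.22 VA  (d) PF = 0.9932 (leading)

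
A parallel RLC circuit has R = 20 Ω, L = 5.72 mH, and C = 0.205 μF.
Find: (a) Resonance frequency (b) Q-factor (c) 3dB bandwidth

Step 1 — Resonance: ω₀ = 1/√(LC) = 1/√(0.00572·2.05e-07) = 2.92e+04 rad/s.
Step 2 — f₀ = ω₀/(2π) = 4648 Hz.
Step 3 — Parallel Q: Q = R/(ω₀L) = 20/(2.92e+04·0.00572) = 0.1197.
Step 4 — Bandwidth: Δω = ω₀/Q = 2.439e+05 rad/s; BW = Δω/(2π) = 3.882e+04 Hz.

(a) f₀ = 4648 Hz  (b) Q = 0.1197  (c) BW = 3.882e+04 Hz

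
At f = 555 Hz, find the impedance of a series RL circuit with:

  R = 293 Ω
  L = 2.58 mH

Step 1 — Angular frequency: ω = 2π·f = 2π·555 = 3487 rad/s.
Step 2 — Component impedances:
  R: Z = R = 293 Ω
  L: Z = jωL = j·3487·0.00258 = 0 + j8.997 Ω
Step 3 — Series combination: Z_total = R + L = 293 + j8.997 Ω = 293.1∠1.8° Ω.

Z = 293 + j8.997 Ω = 293.1∠1.8° Ω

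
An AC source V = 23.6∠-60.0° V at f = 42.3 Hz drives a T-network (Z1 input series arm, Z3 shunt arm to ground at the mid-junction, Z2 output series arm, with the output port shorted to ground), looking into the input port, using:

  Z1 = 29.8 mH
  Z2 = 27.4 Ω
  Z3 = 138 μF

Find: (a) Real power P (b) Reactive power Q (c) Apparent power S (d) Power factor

Step 1 — Angular frequency: ω = 2π·f = 2π·42.3 = 265.8 rad/s.
Step 2 — Component impedances:
  Z1: Z = jωL = j·265.8·0.0298 = 0 + j7.92 Ω
  Z2: Z = R = 27.4 Ω
  Z3: Z = 1/(jωC) = -j/(ω·C) = 0 - j27.26 Ω
Step 3 — With the output port shorted to ground, the output series arm Z2 runs from the junction to ground; the shunt arm Z3 also runs from the junction to ground. They appear in parallel: Z3 || Z2 = 13.63 - j13.7 Ω.
Step 4 — Series with input arm Z1: Z_in = Z1 + (Z3 || Z2) = 13.63 - j5.78 Ω = 14.81∠-23.0° Ω.
Step 5 — Source phasor: V = 23.6∠-60.0° V = 11.8 - j20.44 V.
Step 6 — Current: I = V / Z = 1.273 - j0.9598 A = 1.594∠-37.0° A.
Step 7 — Complex power: S = V·I* = 34.63 - j14.68 VA.
Step 8 — Real power: P = Re(S) = 34.63 W.
Step 9 — Reactive power: Q = Im(S) = -14.68 VAR.
Step 10 — Apparent power: |S| = 37.62 VA.
Step 11 — Power factor: PF = P/|S| = 0.9207 (leading).

(a) P = 34.63 W  (b) Q = -14.68 VAR  (c) S = 37.62 VA  (d) PF = 0.9207 (leading)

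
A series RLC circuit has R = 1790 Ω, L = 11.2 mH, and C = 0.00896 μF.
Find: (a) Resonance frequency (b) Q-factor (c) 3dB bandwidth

Step 1 — Resonance: ω₀ = 1/√(LC) = 1/√(0.0112·8.96e-09) = 9.982e+04 rad/s.
Step 2 — f₀ = ω₀/(2π) = 1.589e+04 Hz.
Step 3 — Series Q: Q = ω₀L/R = 9.982e+04·0.0112/1790 = 0.6246.
Step 4 — Bandwidth: Δω = ω₀/Q = 1.598e+05 rad/s; BW = Δω/(2π) = 2.544e+04 Hz.

(a) f₀ = 1.589e+04 Hz  (b) Q = 0.6246  (c) BW = 2.544e+04 Hz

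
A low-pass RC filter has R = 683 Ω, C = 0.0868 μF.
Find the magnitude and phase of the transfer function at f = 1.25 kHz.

Step 1 — Angular frequency: ω = 2π·1250 = 7854 rad/s.
Step 2 — Transfer function: H(jω) = 1/(1 + jωRC).
Step 3 — Denominator: 1 + jωRC = 1 + j·7854·683·8.68e-08 = 1 + j0.4656.
Step 4 — H = 0.8218 - j0.3827.
Step 5 — Magnitude: |H| = 0.9065 (-0.9 dB); phase: φ = -25.0°.

|H| = 0.9065 (-0.9 dB), φ = -25.0°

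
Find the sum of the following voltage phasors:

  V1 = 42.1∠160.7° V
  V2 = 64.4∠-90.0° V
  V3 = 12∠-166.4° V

Step 1 — Convert each phasor to rectangular form:
  V1 = 42.1·(cos(160.7°) + j·sin(160.7°)) = -39.73 + j13.91 V
  V2 = 64.4·(cos(-90.0°) + j·sin(-90.0°)) = 0 - j64.4 V
  V3 = 12·(cos(-166.4°) + j·sin(-166.4°)) = -11.66 - j2.822 V
Step 2 — Sum components: V_total = -51.4 - j53.31 V.
Step 3 — Convert to polar: |V_total| = 74.05 V, ∠V_total = -134.0°.

V_total = 74.05∠-134.0° V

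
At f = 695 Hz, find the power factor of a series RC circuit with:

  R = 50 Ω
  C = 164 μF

Step 1 — Angular frequency: ω = 2π·f = 2π·695 = 4367 rad/s.
Step 2 — Component impedances:
  R: Z = R = 50 Ω
  C: Z = 1/(jωC) = -j/(ω·C) = 0 - j1.396 Ω
Step 3 — Series combination: Z_total = R + C = 50 - j1.396 Ω = 50.02∠-1.6° Ω.
Step 4 — Power factor: PF = cos(φ) = Re(Z)/|Z| = 50/50.02 = 0.9996.
Step 5 — Type: Im(Z) = -1.396 ⇒ leading (phase φ = -1.6°).

PF = 0.9996 (leading, φ = -1.6°)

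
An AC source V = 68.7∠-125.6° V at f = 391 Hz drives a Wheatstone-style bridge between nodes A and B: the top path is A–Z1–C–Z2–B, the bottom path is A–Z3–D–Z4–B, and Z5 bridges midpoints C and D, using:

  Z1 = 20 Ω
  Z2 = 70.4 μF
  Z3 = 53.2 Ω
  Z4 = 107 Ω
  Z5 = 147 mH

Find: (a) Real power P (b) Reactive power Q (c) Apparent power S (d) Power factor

Step 1 — Angular frequency: ω = 2π·f = 2π·391 = 2457 rad/s.
Step 2 — Component impedances:
  Z1: Z = R = 20 Ω
  Z2: Z = 1/(jωC) = -j/(ω·C) = 0 - j5.782 Ω
  Z3: Z = R = 53.2 Ω
  Z4: Z = R = 107 Ω
  Z5: Z = jωL = j·2457·0.147 = 0 + j361.1 Ω
Step 3 — Bridge requires nodal analysis (the Z5 bridge couples midpoints C and D, so the two paths cannot be reduced to a simple series/parallel combination). Setting node B to ground and injecting 1 A at node A, the 3-node admittance system at A, C, D solves to V_A = Z_AB = 17.75 - j4.212 Ω = 18.24∠-13.3° Ω.
Step 4 — Source phasor: V = 68.7∠-125.6° V = -39.99 - j55.86 V.
Step 5 — Current: I = V / Z = -1.426 - j3.486 A = 3.766∠-112.3° A.
Step 6 — Complex power: S = V·I* = 251.8 - j59.75 VA.
Step 7 — Real power: P = Re(S) = 251.8 W.
Step 8 — Reactive power: Q = Im(S) = -59.75 VAR.
Step 9 — Apparent power: |S| = 258.8 VA.
Step 10 — Power factor: PF = P/|S| = 0.973 (leading).

(a) P = 251.8 W  (b) Q = -59.75 VAR  (c) S = 258.8 VA  (d) PF = 0.973 (leading)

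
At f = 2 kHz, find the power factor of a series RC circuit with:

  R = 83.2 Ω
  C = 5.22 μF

Step 1 — Angular frequency: ω = 2π·f = 2π·2000 = 1.257e+04 rad/s.
Step 2 — Component impedances:
  R: Z = R = 83.2 Ω
  C: Z = 1/(jωC) = -j/(ω·C) = 0 - j15.24 Ω
Step 3 — Series combination: Z_total = R + C = 83.2 - j15.24 Ω = 84.59∠-10.4° Ω.
Step 4 — Power factor: PF = cos(φ) = Re(Z)/|Z| = 83.2/84.59 = 0.9836.
Step 5 — Type: Im(Z) = -15.24 ⇒ leading (phase φ = -10.4°).

PF = 0.9836 (leading, φ = -10.4°)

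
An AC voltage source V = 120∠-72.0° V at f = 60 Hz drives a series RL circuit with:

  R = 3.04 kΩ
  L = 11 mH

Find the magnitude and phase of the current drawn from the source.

Step 1 — Angular frequency: ω = 2π·f = 2π·60 = 377 rad/s.
Step 2 — Component impedances:
  R: Z = R = 3040 Ω
  L: Z = jωL = j·377·0.011 = 0 + j4.147 Ω
Step 3 — Series combination: Z_total = R + L = 3040 + j4.147 Ω = 3040∠0.1° Ω.
Step 4 — Source phasor: V = 120∠-72.0° V = 37.08 - j114.1 V.
Step 5 — Ohm's law: I = V / Z_total = (37.08 - j114.1) / (3040 + j4.147) = 0.01215 - j0.03756 A.
Step 6 — Convert to polar: |I| = 0.03947 A, ∠I = -72.1°.

I = 0.03947∠-72.1° A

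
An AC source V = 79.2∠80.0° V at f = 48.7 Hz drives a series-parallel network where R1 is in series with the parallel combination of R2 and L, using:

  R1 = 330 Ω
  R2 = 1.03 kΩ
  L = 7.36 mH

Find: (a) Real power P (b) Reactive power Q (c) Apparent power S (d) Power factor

Step 1 — Angular frequency: ω = 2π·f = 2π·48.7 = 306 rad/s.
Step 2 — Component impedances:
  R1: Z = R = 330 Ω
  R2: Z = R = 1030 Ω
  L: Z = jωL = j·306·0.00736 = 0 + j2.252 Ω
Step 3 — Parallel branch: R2 || L = 1/(1/R2 + 1/L) = 0.004924 + j2.252 Ω.
Step 4 — Series with R1: Z_total = R1 + (R2 || L) = 330 + j2.252 Ω = 330∠0.4° Ω.
Step 5 — Source phasor: V = 79.2∠80.0° V = 13.75 + j78 V.
Step 6 — Current: I = V / Z = 0.04329 + j0.2361 A = 0.24∠79.6° A.
Step 7 — Complex power: S = V·I* = 19.01 + j0.1297 VA.
Step 8 — Real power: P = Re(S) = 19.01 W.
Step 9 — Reactive power: Q = Im(S) = 0.1297 VAR.
Step 10 — Apparent power: |S| = 19.01 VA.
Step 11 — Power factor: PF = P/|S| = 1 (lagging).

(a) P = 19.01 W  (b) Q = 0.1297 VAR  (c) S = 19.01 VA  (d) PF = 1 (lagging)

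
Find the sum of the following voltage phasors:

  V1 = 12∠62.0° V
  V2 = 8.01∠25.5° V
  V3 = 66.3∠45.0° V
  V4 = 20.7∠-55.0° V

Step 1 — Convert each phasor to rectangular form:
  V1 = 12·(cos(62.0°) + j·sin(62.0°)) = 5.634 + j10.6 V
  V2 = 8.01·(cos(25.5°) + j·sin(25.5°)) = 7.23 + j3.448 V
  V3 = 66.3·(cos(45.0°) + j·sin(45.0°)) = 46.88 + j46.88 V
  V4 = 20.7·(cos(-55.0°) + j·sin(-55.0°)) = 11.87 - j16.96 V
Step 2 — Sum components: V_total = 71.62 + j43.97 V.
Step 3 — Convert to polar: |V_total| = 84.04 V, ∠V_total = 31.5°.

V_total = 84.04∠31.5° V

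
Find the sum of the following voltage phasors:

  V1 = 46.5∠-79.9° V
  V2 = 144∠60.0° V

Step 1 — Convert each phasor to rectangular form:
  V1 = 46.5·(cos(-79.9°) + j·sin(-79.9°)) = 8.155 - j45.78 V
  V2 = 144·(cos(60.0°) + j·sin(60.0°)) = 72 + j124.7 V
Step 2 — Sum components: V_total = 80.15 + j78.93 V.
Step 3 — Convert to polar: |V_total| = 112.5 V, ∠V_total = 44.6°.

V_total = 112.5∠44.6° V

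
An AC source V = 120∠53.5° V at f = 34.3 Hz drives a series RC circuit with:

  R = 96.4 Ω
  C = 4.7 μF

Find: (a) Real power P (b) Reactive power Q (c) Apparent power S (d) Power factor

Step 1 — Angular frequency: ω = 2π·f = 2π·34.3 = 215.5 rad/s.
Step 2 — Component impedances:
  R: Z = R = 96.4 Ω
  C: Z = 1/(jωC) = -j/(ω·C) = 0 - j987.3 Ω
Step 3 — Series combination: Z_total = R + C = 96.4 - j987.3 Ω = 991.9∠-84.4° Ω.
Step 4 — Source phasor: V = 120∠53.5° V = 71.38 + j96.46 V.
Step 5 — Current: I = V / Z = -0.08979 + j0.08107 A = 0.121∠137.9° A.
Step 6 — Complex power: S = V·I* = 1.411 - j14.45 VA.
Step 7 — Real power: P = Re(S) = 1.411 W.
Step 8 — Reactive power: Q = Im(S) = -14.45 VAR.
Step 9 — Apparent power: |S| = 14.52 VA.
Step 10 — Power factor: PF = P/|S| = 0.09718 (leading).

(a) P = 1.411 W  (b) Q = -14.45 VAR  (c) S = 14.52 VA  (d) PF = 0.09718 (leading)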